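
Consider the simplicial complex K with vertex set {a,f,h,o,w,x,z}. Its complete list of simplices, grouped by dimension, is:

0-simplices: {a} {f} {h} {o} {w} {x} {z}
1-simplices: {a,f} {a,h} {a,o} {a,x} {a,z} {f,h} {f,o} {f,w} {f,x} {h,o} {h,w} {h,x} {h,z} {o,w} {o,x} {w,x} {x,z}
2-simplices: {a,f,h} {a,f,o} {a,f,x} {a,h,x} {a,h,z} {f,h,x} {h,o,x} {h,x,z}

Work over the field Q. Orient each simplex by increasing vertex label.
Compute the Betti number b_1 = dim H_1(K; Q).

n_0=7 n_1=17 n_2=8  [Q]
∂1: piv[af,ah,ao,ax,az,fw] rk=6  ker:fh,fo,fx,ho,hw,hx,hz,ow,ox,wx,xz
∂2: piv[afh,afo,afx,ahx,ahz,hox,hxz] rk=7  ker:fhx
b_1=(17−6)−7=4

b_1=4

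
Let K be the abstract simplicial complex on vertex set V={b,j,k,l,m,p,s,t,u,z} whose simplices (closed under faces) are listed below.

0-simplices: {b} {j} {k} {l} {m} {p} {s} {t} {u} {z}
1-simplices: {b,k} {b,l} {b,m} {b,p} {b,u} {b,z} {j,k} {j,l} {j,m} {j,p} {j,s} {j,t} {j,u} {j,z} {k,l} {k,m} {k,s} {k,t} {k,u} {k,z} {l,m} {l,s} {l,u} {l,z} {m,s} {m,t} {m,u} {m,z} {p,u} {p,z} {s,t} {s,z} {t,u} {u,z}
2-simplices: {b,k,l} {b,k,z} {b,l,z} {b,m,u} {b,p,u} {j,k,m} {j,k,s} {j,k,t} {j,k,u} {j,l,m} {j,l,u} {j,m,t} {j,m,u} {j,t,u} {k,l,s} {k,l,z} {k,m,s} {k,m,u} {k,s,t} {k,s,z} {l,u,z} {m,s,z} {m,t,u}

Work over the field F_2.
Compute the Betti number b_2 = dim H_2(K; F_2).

n_0=10 n_1=34 n_2=23  [Z2]
∂1: piv[bk,bl,bm,bp,bu,bz,jk,js,jt] rk=9  ker:jl,jm,jp,ju,jz,kl,km,ks,kt,ku,kz,lm,ls,lu,lz,ms,mt,mu,mz,pu,pz,st,sz,tu,uz
∂2: piv[bkl,bkz,blz,bmu,bpu,jkm,jks,jkt,jku,jlm,jlu,jmt,jmu,jtu,kls,kms,kst,ksz,luz,msz] rk=20  ker:klz,kmu,mtu
b_2=(23−20)−0=3

b_2=3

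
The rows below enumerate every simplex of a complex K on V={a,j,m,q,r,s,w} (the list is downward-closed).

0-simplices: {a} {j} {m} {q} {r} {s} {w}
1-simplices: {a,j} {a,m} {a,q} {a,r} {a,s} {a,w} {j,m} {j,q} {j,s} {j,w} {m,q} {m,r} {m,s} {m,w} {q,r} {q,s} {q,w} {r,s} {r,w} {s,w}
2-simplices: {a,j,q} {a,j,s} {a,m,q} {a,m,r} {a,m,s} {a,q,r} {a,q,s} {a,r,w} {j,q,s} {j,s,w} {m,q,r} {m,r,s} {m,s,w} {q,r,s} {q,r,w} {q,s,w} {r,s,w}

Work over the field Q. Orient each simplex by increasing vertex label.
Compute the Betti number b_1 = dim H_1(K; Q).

b_1=1

n_0=7 n_1=20 n_2=17  [Q]
∂1: piv[aj,am,aq,ar,as,aw] rk=6  ker:jm,jq,js,jw,mq,mr,ms,mw,qr,qs,qw,rs,rw,sw
∂2: piv[ajq,ajs,amq,amr,ams,aqr,aqs,arw,jsw,mrs,msw,qrw,qsw] rk=13  ker:jqs,mqr,qrs,rsw
b_1=(20−6)−13=1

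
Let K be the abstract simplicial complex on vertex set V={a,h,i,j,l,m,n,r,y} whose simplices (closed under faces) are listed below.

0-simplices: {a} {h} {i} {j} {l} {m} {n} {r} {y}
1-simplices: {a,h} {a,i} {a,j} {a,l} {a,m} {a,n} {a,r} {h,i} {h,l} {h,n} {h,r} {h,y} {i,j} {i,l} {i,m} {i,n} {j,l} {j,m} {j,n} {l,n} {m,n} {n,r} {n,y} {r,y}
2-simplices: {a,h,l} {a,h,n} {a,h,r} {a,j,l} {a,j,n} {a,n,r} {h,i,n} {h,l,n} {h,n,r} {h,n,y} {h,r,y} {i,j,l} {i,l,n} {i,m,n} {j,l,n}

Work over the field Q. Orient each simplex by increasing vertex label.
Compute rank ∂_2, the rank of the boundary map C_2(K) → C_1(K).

n_0=9 n_1=24 n_2=15  [Q]
∂1: piv[ah,ai,aj,al,am,an,ar,hy] rk=8  ker:hi,hl,hn,hr,ij,il,im,in,jl,jm,jn,ln,mn,nr,ny,ry
∂2: piv[ahl,ahn,ahr,ajl,ajn,anr,hin,hln,hny,hry,ijl,iln,imn] rk=13  ker:hnr,jln
rk∂_2=13

rank∂_2=13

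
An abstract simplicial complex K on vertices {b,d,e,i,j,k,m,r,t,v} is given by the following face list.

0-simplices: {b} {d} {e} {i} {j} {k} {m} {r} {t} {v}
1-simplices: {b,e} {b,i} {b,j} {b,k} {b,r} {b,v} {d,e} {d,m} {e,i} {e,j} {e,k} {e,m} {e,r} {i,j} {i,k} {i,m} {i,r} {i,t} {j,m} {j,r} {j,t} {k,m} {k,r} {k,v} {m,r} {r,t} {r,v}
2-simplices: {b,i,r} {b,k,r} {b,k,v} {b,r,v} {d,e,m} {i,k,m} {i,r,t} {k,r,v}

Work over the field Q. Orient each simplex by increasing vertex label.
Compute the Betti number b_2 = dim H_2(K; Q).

b_2=1

n_0=10 n_1=27 n_2=8  [Q]
∂1: piv[be,bi,bj,bk,br,bv,de,dm,it] rk=9  ker:ei,ej,ek,em,er,ij,ik,im,ir,jm,jr,jt,km,kr,kv,mr,rt,rv
∂2: piv[bir,bkr,bkv,brv,dem,ikm,irt] rk=7  ker:krv
b_2=(8−7)−0=1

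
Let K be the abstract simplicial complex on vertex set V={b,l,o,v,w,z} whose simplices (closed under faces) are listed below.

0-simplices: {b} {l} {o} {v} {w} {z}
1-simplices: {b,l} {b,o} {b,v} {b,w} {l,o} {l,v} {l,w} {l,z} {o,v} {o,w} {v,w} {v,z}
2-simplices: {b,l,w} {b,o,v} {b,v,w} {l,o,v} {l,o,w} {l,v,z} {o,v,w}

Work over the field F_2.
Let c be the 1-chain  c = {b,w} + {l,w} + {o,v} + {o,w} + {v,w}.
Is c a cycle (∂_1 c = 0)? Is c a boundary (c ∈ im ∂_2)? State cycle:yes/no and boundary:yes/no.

cycle:no boundary:no

n_0=6 n_1=12 n_2=7  [Z2]
∂1: piv[bl,bo,bv,bw,lz] rk=5  ker:lo,lv,lw,ov,ow,vw,vz
∂2: piv[blw,bov,bvw,lov,low,lvz,ovw] rk=7
∂1c = {b} + {l}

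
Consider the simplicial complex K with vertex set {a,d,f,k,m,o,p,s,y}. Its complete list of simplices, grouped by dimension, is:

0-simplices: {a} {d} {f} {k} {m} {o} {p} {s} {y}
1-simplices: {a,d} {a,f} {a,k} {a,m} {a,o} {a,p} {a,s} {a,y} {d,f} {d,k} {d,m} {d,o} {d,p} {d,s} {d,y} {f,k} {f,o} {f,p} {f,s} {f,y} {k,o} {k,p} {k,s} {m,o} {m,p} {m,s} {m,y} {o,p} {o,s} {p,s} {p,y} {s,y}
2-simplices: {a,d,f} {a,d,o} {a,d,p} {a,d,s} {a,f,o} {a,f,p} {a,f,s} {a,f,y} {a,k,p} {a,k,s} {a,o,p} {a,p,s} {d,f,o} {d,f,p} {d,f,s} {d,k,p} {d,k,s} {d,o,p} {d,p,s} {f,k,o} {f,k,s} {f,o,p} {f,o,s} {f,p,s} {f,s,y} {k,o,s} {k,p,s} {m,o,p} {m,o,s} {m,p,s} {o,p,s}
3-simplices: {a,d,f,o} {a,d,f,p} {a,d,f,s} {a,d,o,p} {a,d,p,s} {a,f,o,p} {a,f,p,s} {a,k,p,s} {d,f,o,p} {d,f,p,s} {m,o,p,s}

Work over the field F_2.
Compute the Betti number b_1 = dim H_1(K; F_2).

n_0=9 n_1=32 n_2=31 n_3=11  [Z2]
∂1: piv[ad,af,ak,am,ao,ap,as,ay] rk=8  ker:df,dk,dm,do,dp,ds,dy,fk,fo,fp,fs,fy,ko,kp,ks,mo,mp,ms,my,op,os,ps,py,sy
∂2: piv[adf,ado,adp,ads,afo,afp,afs,afy,akp,aks,aop,aps,dkp,fko,fks,fos,fsy,mop,mos] rk=19  ker:dfo,dfp,dfs,dks,dop,dps,fop,fps,kos,kps,mps,ops
∂3: piv[adfo,adfp,adfs,adop,adps,afop,afps,akps,mops] rk=9  ker:dfop,dfps
b_1=(32−8)−19=5

b_1=5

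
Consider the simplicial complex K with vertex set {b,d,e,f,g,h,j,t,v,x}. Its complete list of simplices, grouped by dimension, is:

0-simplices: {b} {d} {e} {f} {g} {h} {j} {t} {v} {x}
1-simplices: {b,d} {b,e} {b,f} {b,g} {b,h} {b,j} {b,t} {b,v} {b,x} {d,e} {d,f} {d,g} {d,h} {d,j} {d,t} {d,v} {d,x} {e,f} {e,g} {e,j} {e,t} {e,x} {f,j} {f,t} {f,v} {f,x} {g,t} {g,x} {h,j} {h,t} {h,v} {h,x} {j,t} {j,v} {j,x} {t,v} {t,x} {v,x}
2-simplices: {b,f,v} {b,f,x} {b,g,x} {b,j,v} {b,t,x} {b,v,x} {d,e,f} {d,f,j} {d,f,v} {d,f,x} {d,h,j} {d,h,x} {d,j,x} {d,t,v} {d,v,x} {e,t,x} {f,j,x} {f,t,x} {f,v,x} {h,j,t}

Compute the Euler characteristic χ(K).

χ(K)=-8

n_0=10 n_1=38 n_2=20
χ=+10−38+20=-8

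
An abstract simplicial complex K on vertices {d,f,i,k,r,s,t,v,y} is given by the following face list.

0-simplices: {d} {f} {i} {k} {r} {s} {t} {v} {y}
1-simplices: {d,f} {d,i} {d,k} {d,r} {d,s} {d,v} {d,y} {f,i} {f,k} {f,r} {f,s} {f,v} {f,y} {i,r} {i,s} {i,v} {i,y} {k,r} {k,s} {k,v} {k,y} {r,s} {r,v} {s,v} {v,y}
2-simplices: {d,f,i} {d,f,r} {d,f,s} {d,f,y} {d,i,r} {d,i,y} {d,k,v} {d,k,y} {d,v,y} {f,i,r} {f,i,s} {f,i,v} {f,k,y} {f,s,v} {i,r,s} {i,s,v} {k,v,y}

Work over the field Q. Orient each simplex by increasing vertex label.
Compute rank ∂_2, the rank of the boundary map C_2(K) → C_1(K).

n_0=9 n_1=25 n_2=17  [Q]
∂1: piv[df,di,dk,dr,ds,dv,dy] rk=7  ker:fi,fk,fr,fs,fv,fy,ir,is,iv,iy,kr,ks,kv,ky,rs,rv,sv,vy
∂2: piv[dfi,dfr,dfs,dfy,dir,diy,dkv,dky,dvy,fis,fiv,fky,fsv,irs] rk=14  ker:fir,isv,kvy
rk∂_2=14

rank∂_2=14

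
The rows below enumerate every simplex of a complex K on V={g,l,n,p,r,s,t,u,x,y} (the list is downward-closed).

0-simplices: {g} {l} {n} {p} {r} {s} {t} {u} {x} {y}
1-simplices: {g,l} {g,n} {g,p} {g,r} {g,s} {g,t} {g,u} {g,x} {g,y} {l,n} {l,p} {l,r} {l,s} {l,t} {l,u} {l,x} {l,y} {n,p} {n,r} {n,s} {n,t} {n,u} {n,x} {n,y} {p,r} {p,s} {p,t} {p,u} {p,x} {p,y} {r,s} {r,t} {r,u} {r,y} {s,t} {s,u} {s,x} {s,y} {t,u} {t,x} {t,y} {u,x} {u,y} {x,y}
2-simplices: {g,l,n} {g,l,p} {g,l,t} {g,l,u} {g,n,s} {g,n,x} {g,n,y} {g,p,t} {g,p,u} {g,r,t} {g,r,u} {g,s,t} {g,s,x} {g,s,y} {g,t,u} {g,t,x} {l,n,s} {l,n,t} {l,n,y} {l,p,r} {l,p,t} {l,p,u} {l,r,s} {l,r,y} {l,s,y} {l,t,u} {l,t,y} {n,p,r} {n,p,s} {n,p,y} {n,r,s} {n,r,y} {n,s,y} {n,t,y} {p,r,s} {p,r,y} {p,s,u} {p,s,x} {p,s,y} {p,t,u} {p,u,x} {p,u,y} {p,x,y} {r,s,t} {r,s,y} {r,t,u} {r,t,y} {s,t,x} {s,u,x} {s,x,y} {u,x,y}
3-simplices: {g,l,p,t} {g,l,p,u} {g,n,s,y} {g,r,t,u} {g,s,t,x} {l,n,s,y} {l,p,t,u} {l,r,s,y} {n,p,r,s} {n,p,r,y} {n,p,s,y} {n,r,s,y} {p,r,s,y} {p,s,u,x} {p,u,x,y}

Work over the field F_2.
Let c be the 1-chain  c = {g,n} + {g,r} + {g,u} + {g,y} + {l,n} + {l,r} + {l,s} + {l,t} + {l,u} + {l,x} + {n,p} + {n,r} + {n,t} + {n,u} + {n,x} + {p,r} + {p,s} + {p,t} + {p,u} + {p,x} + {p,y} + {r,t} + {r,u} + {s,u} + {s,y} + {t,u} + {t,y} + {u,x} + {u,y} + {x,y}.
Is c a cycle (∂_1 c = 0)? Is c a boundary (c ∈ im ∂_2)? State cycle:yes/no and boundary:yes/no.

n_0=10 n_1=44 n_2=51 n_3=15  [Z2]
∂1: piv[gl,gn,gp,gr,gs,gt,gu,gx,gy] rk=9  ker:ln,lp,lr,ls,lt,lu,lx,ly,np,nr,ns,nt,nu,nx,ny,pr,ps,pt,pu,px,py,rs,rt,ru,ry,st,su,sx,sy,tu,tx,ty,ux,uy,xy
∂2: piv[gln,glp,glt,glu,gns,gnx,gny,gpt,gpu,grt,gru,gst,gsx,gsy,gtu,gtx,lns,lnt,lny,lpr,lrs,lry,lty,npr,nps,npy,nrs,psu,psx,pux,puy,pxy,rst] rk=33  ker:lpt,lpu,lsy,ltu,nry,nsy,nty,prs,pry,psy,ptu,rsy,rtu,rty,stx,sux,sxy,uxy
∂3: piv[glpt,glpu,gnsy,grtu,gstx,lnsy,lptu,lrsy,nprs,npry,npsy,nrsy,psux,puxy] rk=14  ker:prsy
∂1c = {n} + {p} + {u} + {x}

cycle:no boundary:no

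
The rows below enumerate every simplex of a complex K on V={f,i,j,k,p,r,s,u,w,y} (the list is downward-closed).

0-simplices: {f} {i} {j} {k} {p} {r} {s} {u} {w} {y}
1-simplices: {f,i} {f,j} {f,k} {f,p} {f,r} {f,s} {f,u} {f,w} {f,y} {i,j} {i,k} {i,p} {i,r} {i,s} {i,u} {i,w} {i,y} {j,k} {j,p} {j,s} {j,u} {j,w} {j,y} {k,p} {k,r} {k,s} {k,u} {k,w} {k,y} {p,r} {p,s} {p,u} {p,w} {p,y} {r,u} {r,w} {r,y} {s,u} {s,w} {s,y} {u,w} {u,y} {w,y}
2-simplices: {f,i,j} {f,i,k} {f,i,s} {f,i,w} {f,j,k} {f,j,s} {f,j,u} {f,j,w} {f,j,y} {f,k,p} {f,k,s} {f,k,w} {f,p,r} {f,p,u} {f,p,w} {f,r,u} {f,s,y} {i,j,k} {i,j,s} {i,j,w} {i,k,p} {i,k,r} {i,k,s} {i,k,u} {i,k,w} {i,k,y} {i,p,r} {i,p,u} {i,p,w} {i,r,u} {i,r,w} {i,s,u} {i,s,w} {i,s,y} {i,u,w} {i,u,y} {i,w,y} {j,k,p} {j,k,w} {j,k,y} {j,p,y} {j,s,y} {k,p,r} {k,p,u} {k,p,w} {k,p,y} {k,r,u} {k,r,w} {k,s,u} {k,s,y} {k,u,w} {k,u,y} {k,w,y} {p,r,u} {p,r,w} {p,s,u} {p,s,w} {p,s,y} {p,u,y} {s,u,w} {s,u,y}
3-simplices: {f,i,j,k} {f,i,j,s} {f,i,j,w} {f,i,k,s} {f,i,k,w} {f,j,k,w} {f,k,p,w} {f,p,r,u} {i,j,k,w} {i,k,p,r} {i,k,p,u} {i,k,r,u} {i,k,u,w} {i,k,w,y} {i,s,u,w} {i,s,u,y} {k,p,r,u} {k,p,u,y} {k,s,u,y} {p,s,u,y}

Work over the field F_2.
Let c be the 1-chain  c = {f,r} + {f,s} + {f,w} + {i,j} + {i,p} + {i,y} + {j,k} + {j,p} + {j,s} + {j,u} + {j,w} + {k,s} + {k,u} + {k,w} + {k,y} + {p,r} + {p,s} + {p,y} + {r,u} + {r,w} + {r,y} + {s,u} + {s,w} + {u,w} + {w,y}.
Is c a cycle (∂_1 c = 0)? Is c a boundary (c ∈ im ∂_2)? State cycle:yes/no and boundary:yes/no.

n_0=10 n_1=43 n_2=61 n_3=20  [Z2]
∂1: piv[fi,fj,fk,fp,fr,fs,fu,fw,fy] rk=9  ker:ij,ik,ip,ir,is,iu,iw,iy,jk,jp,js,ju,jw,jy,kp,kr,ks,ku,kw,ky,pr,ps,pu,pw,py,ru,rw,ry,su,sw,sy,uw,uy,wy
∂2: piv[fij,fik,fis,fiw,fjk,fjs,fju,fjw,fjy,fkp,fks,fkw,fpr,fpu,fpw,fru,fsy,ikp,ikr,iku,iky,ipr,ipu,irw,isu,isw,isy,iuw,iuy,iwy,jkp,jpy,psu] rk=33  ker:ijk,ijs,ijw,iks,ikw,ipw,iru,jkw,jky,jsy,kpr,kpu,kpw,kpy,kru,krw,ksu,ksy,kuw,kuy,kwy,pru,prw,psw,psy,puy,suw,suy
∂3: piv[fijk,fijs,fijw,fiks,fikw,fjkw,fkpw,fpru,ikpr,ikpu,ikru,ikuw,ikwy,isuw,isuy,kpru,kpuy,ksuy,psuy] rk=19  ker:ijkw
∂1c = {f} + {i} + {k} + {p} + {r} + {u} + {w} + {y}

cycle:no boundary:no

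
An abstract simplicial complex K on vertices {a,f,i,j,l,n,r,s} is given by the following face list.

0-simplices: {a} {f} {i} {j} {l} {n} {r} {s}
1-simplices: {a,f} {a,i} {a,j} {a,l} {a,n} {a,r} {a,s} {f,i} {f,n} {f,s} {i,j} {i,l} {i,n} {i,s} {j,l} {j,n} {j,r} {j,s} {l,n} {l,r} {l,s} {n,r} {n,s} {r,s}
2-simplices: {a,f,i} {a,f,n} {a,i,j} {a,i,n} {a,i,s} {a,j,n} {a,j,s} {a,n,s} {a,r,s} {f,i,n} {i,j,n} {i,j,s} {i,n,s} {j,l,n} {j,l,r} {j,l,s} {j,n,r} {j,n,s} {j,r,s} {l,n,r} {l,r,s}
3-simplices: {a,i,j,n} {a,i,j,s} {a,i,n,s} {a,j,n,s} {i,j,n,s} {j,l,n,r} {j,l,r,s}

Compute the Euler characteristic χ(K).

n_0=8 n_1=24 n_2=21 n_3=7
χ=+8−24+21−7=-2

χ(K)=-2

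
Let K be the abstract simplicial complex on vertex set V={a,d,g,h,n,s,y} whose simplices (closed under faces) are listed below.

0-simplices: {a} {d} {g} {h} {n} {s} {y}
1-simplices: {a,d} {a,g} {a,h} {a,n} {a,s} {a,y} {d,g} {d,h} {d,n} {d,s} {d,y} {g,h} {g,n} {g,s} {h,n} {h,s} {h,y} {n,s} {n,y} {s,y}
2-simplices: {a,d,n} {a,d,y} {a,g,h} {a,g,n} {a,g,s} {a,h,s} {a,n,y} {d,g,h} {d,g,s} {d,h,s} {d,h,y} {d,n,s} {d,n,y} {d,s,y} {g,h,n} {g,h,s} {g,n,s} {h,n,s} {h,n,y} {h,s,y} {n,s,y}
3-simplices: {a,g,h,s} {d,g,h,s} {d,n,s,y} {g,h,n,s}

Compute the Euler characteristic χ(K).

χ(K)=4

n_0=7 n_1=20 n_2=21 n_3=4
χ=+7−20+21−4=4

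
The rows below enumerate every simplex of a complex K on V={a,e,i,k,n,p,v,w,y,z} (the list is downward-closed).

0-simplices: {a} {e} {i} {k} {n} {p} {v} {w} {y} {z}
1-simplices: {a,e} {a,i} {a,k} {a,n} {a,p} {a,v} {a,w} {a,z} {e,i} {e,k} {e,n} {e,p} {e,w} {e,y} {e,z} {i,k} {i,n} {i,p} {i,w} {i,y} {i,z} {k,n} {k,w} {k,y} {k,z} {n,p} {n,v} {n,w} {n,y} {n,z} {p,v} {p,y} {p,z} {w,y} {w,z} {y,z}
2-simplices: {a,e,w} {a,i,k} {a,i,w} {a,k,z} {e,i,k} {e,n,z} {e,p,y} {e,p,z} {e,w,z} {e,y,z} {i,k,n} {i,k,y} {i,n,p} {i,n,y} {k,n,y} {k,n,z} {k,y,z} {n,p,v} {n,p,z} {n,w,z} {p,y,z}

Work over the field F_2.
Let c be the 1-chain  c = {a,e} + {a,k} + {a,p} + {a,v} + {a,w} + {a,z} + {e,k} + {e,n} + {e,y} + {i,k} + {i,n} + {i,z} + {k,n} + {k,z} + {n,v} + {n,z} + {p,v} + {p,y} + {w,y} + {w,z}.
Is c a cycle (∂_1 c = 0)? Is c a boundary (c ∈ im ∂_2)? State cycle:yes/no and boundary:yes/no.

cycle:no boundary:no

n_0=10 n_1=36 n_2=21  [Z2]
∂1: piv[ae,ai,ak,an,ap,av,aw,az,ey] rk=9  ker:ei,ek,en,ep,ew,ez,ik,in,ip,iw,iy,iz,kn,kw,ky,kz,np,nv,nw,ny,nz,pv,py,pz,wy,wz,yz
∂2: piv[aew,aik,aiw,akz,eik,enz,epy,epz,ewz,eyz,ikn,iky,inp,iny,knz,kyz,npv,npz,nwz] rk=19  ker:kny,pyz
∂1c = {i} + {k} + {n} + {p} + {v} + {w} + {y} + {z}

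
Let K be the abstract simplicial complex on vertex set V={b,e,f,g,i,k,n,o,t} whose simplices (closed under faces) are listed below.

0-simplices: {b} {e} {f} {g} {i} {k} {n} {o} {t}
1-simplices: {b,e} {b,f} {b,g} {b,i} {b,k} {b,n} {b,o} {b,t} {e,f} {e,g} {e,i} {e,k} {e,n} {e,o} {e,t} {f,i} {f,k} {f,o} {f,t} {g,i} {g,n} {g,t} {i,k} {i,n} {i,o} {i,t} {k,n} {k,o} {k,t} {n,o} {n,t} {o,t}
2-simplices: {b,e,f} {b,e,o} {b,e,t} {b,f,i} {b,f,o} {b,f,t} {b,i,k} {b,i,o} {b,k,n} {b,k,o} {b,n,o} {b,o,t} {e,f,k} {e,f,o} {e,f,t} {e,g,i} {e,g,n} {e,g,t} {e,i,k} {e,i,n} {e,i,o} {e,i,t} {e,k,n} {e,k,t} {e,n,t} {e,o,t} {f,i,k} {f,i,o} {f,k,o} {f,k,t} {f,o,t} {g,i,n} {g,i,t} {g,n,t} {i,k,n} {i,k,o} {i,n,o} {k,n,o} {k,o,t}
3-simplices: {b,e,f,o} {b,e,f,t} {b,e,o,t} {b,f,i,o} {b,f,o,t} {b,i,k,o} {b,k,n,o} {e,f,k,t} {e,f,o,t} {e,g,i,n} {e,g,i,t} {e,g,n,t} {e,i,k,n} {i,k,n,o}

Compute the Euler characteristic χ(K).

χ(K)=2

n_0=9 n_1=32 n_2=39 n_3=14
χ=+9−32+39−14=2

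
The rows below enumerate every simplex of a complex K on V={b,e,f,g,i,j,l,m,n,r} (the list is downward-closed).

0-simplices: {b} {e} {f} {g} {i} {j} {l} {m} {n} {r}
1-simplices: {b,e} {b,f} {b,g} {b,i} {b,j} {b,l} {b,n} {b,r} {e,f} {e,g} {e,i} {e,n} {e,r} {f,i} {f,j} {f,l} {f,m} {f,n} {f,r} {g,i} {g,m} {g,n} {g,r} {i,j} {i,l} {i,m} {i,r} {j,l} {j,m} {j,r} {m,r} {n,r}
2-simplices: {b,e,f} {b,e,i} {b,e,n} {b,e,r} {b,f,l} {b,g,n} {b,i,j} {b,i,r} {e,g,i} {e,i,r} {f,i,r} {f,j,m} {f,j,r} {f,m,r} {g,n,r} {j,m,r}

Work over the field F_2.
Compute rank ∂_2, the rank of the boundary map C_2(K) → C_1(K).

rank∂_2=14

n_0=10 n_1=32 n_2=16  [Z2]
∂1: piv[be,bf,bg,bi,bj,bl,bn,br,fm] rk=9  ker:ef,eg,ei,en,er,fi,fj,fl,fn,fr,gi,gm,gn,gr,ij,il,im,ir,jl,jm,jr,mr,nr
∂2: piv[bef,bei,ben,ber,bfl,bgn,bij,bir,egi,fir,fjm,fjr,fmr,gnr] rk=14  ker:eir,jmr
rk∂_2=14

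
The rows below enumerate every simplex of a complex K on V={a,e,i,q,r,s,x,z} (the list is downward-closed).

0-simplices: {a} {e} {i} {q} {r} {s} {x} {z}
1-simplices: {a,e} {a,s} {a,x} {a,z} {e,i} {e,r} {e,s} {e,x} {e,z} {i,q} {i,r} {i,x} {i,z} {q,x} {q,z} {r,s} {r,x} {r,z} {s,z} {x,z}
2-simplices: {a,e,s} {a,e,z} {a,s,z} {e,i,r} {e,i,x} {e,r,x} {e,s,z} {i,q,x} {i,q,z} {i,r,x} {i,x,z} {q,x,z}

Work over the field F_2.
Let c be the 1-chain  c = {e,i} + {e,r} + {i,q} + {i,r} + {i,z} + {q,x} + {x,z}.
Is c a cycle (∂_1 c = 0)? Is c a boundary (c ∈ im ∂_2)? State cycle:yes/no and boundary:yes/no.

n_0=8 n_1=20 n_2=12  [Z2]
∂1: piv[ae,as,ax,az,ei,er,iq] rk=7  ker:es,ex,ez,ir,ix,iz,qx,qz,rs,rx,rz,sz,xz
∂2: piv[aes,aez,asz,eir,eix,erx,iqx,iqz,ixz] rk=9  ker:esz,irx,qxz
∂1c = 0
c vs im∂2: reduces to 0 ⇒ boundary

cycle:yes boundary:yes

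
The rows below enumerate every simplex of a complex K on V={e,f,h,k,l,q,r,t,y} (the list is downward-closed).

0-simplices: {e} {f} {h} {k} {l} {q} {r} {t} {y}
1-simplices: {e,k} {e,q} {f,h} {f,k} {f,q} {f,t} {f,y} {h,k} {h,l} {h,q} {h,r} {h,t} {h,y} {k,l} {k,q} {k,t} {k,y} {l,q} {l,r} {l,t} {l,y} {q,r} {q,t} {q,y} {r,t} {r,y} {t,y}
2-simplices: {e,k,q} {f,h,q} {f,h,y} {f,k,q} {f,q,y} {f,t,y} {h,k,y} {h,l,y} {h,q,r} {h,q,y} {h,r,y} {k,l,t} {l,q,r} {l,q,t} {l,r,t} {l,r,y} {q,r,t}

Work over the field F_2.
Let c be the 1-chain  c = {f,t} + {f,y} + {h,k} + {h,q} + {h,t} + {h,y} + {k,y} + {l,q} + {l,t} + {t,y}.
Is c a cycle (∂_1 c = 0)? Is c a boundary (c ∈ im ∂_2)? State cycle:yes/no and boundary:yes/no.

cycle:yes boundary:no

n_0=9 n_1=27 n_2=17  [Z2]
∂1: piv[ek,eq,fh,fk,ft,fy,hl,hr] rk=8  ker:fq,hk,hq,ht,hy,kl,kq,kt,ky,lq,lr,lt,ly,qr,qt,qy,rt,ry,ty
∂2: piv[ekq,fhq,fhy,fkq,fqy,fty,hky,hly,hqr,hry,klt,lqr,lqt,lrt,lry] rk=15  ker:hqy,qrt
∂1c = 0
c vs im∂2: residual ≠ 0 ⇒ not boundary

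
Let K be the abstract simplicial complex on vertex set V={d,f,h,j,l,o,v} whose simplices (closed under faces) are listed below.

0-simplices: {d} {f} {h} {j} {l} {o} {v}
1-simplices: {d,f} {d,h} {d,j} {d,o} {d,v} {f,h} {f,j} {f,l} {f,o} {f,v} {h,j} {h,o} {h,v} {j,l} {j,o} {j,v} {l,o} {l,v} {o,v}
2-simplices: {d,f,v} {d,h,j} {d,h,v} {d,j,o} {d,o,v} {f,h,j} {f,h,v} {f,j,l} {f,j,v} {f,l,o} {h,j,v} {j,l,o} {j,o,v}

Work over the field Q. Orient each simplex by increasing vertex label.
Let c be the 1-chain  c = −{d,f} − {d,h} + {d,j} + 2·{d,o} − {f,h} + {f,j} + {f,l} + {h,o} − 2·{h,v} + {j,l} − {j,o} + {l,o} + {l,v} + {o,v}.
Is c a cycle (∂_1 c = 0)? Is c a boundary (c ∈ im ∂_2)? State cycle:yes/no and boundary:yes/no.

n_0=7 n_1=19 n_2=13  [Q]
∂1: piv[df,dh,dj,do,dv,fl] rk=6  ker:fh,fj,fo,fv,hj,ho,hv,jl,jo,jv,lo,lv,ov
∂2: piv[dfv,dhj,dhv,djo,dov,fhj,fhv,fjl,fjv,flo,jlo] rk=11  ker:hjv,jov
∂1c = −{d} − 2·{f} − {h} + 2·{j} + 2·{o}

cycle:no boundary:no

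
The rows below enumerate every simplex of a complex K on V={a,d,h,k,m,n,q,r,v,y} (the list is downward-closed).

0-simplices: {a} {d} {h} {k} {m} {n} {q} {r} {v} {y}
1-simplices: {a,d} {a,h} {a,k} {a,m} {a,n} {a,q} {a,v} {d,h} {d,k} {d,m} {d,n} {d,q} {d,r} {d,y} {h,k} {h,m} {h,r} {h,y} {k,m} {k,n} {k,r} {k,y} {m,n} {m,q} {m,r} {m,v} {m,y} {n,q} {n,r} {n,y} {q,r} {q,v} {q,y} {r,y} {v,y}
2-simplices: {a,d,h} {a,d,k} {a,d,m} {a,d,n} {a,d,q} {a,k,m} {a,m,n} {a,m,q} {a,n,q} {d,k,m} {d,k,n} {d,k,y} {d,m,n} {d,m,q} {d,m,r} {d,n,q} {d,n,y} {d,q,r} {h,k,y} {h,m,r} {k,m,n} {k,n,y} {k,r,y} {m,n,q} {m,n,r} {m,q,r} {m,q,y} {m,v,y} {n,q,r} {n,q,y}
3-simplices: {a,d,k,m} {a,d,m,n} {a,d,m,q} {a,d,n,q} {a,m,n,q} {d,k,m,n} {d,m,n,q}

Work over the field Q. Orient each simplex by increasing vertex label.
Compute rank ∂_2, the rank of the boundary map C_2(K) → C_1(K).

n_0=10 n_1=35 n_2=30 n_3=7  [Q]
∂1: piv[ad,ah,ak,am,an,aq,av,dr,dy] rk=9  ker:dh,dk,dm,dn,dq,hk,hm,hr,hy,km,kn,kr,ky,mn,mq,mr,mv,my,nq,nr,ny,qr,qv,qy,ry,vy
∂2: piv[adh,adk,adm,adn,adq,akm,amn,amq,anq,dkn,dky,dmr,dny,dqr,hky,hmr,kry,mnr,mqy,mvy,nqy] rk=21  ker:dkm,dmn,dmq,dnq,kmn,kny,mnq,mqr,nqr
∂3: piv[adkm,admn,admq,adnq,amnq,dkmn] rk=6  ker:dmnq
rk∂_2=21

rank∂_2=21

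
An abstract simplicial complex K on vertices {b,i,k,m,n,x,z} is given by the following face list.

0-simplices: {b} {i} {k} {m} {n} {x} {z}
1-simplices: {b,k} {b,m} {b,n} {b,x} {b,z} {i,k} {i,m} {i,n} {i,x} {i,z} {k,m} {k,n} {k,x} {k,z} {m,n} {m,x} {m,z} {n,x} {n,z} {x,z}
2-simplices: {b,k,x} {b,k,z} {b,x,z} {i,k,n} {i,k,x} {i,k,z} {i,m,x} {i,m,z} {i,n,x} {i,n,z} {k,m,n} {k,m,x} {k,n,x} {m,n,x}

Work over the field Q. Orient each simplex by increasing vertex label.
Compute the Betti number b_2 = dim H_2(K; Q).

n_0=7 n_1=20 n_2=14  [Q]
∂1: piv[bk,bm,bn,bx,bz,ik] rk=6  ker:im,in,ix,iz,km,kn,kx,kz,mn,mx,mz,nx,nz,xz
∂2: piv[bkx,bkz,bxz,ikn,ikx,ikz,imx,imz,inx,inz,kmn,kmx] rk=12  ker:knx,mnx
b_2=(14−12)−0=2

b_2=2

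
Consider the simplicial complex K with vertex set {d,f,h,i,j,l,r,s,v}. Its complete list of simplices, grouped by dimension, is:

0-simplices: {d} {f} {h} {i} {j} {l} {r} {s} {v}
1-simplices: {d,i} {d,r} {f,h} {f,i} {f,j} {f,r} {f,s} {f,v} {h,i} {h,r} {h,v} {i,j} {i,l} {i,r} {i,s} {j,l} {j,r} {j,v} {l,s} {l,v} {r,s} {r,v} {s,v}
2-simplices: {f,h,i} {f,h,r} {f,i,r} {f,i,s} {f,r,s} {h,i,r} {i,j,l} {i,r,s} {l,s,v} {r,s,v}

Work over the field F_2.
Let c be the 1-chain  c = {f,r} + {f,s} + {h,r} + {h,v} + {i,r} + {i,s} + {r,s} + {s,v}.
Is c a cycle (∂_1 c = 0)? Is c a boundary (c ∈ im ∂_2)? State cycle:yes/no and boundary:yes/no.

n_0=9 n_1=23 n_2=10  [Z2]
∂1: piv[di,dr,fh,fi,fj,fs,fv,il] rk=8  ker:fr,hi,hr,hv,ij,ir,is,jl,jr,jv,ls,lv,rs,rv,sv
∂2: piv[fhi,fhr,fir,fis,frs,ijl,lsv,rsv] rk=8  ker:hir,irs
∂1c = 0
c vs im∂2: residual ≠ 0 ⇒ not boundary

cycle:yes boundary:no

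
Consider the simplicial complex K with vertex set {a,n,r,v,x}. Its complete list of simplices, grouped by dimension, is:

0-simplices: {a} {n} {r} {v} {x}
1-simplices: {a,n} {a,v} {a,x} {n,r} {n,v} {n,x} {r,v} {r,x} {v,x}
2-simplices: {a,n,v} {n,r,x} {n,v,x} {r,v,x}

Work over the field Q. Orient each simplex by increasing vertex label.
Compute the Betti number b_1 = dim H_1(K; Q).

n_0=5 n_1=9 n_2=4  [Q]
∂1: piv[an,av,ax,nr] rk=4  ker:nv,nx,rv,rx,vx
∂2: piv[anv,nrx,nvx,rvx] rk=4
b_1=(9−4)−4=1

b_1=1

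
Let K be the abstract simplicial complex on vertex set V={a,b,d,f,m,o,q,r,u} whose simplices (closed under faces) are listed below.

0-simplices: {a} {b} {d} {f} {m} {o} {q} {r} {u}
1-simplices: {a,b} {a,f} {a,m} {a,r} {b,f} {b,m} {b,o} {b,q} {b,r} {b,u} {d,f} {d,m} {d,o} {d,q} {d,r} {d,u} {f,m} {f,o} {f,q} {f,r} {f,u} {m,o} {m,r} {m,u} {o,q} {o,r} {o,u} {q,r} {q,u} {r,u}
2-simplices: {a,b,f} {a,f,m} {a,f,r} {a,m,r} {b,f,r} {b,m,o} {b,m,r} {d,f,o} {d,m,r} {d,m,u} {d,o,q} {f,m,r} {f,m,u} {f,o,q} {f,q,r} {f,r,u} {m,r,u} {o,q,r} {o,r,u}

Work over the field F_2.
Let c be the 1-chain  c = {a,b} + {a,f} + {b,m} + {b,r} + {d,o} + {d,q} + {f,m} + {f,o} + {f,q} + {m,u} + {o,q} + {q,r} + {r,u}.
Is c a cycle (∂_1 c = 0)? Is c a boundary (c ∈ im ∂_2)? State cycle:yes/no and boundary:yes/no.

cycle:no boundary:no

n_0=9 n_1=30 n_2=19  [Z2]
∂1: piv[ab,af,am,ar,bo,bq,bu,df] rk=8  ker:bf,bm,br,dm,do,dq,dr,du,fm,fo,fq,fr,fu,mo,mr,mu,oq,or,ou,qr,qu,ru
∂2: piv[abf,afm,afr,amr,bfr,bmo,bmr,dfo,dmr,dmu,doq,fmu,foq,fqr,fru,oqr,oru] rk=17  ker:fmr,mru
∂1c = {b} + {m} + {o} + {r}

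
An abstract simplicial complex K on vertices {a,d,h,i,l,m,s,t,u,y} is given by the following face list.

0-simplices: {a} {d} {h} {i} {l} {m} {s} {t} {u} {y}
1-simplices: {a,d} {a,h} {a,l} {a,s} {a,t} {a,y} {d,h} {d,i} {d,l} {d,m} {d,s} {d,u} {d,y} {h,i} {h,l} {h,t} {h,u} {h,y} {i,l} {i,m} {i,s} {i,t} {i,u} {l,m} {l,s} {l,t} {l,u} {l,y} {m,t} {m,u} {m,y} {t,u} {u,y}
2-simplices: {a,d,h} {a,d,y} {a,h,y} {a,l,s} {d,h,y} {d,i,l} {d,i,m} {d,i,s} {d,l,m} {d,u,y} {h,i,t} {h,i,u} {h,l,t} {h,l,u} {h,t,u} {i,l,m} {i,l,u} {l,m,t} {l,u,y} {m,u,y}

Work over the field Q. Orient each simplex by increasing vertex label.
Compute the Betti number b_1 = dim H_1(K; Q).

n_0=10 n_1=33 n_2=20  [Q]
∂1: piv[ad,ah,al,as,at,ay,di,dm,du] rk=9  ker:dh,dl,ds,dy,hi,hl,ht,hu,hy,il,im,is,it,iu,lm,ls,lt,lu,ly,mt,mu,my,tu,uy
∂2: piv[adh,ady,ahy,als,dil,dim,dis,dlm,duy,hit,hiu,hlt,hlu,htu,ilu,lmt,luy,muy] rk=18  ker:dhy,ilm
b_1=(33−9)−18=6

b_1=6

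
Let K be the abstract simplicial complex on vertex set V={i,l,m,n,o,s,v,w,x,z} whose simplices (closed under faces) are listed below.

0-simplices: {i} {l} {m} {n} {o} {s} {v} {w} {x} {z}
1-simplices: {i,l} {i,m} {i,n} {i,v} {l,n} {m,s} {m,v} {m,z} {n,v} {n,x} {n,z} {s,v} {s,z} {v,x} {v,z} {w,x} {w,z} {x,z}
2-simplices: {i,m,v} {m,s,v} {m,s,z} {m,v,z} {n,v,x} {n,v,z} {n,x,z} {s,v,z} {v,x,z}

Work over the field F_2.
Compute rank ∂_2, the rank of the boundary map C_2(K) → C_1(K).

n_0=10 n_1=18 n_2=9  [Z2]
∂1: piv[il,im,in,iv,ms,mz,nx,wx] rk=8  ker:ln,mv,nv,nz,sv,sz,vx,vz,wz,xz
∂2: piv[imv,msv,msz,mvz,nvx,nvz,nxz] rk=7  ker:svz,vxz
rk∂_2=7

rank∂_2=7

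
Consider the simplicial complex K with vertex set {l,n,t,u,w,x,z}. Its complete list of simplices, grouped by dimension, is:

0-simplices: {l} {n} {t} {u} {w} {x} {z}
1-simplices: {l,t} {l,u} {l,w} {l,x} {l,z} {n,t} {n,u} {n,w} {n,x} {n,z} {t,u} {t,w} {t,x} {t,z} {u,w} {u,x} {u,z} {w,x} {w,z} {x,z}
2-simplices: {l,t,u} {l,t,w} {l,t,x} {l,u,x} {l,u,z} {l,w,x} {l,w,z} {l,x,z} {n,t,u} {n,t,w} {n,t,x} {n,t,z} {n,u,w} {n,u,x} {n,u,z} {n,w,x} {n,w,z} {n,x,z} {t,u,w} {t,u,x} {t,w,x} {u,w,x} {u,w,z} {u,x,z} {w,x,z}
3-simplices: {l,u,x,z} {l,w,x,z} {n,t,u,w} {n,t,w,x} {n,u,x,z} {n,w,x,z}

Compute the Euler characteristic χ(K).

χ(K)=6

n_0=7 n_1=20 n_2=25 n_3=6
χ=+7−20+25−6=6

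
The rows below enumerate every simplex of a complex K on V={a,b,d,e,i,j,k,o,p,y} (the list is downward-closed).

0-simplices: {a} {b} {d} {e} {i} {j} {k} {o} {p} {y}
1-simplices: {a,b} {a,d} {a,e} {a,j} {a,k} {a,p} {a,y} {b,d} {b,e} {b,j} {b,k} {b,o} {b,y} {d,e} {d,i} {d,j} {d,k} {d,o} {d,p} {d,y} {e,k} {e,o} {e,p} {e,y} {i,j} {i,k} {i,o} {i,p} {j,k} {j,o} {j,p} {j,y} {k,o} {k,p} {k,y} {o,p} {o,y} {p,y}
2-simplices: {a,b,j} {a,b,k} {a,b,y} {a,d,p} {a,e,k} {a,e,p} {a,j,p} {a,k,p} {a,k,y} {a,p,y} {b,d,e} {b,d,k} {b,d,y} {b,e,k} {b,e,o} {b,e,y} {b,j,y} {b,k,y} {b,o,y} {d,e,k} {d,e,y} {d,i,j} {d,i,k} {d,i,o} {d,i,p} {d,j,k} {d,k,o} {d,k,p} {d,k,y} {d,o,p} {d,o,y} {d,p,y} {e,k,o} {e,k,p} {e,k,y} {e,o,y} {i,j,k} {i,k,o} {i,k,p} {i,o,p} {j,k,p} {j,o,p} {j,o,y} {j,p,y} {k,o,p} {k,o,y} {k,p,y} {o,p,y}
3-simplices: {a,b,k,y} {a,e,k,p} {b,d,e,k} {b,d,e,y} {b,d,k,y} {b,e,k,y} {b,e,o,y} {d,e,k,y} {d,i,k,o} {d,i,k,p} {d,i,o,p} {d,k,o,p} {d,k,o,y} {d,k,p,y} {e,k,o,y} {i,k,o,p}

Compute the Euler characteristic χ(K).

χ(K)=4

n_0=10 n_1=38 n_2=48 n_3=16
χ=+10−38+48−16=4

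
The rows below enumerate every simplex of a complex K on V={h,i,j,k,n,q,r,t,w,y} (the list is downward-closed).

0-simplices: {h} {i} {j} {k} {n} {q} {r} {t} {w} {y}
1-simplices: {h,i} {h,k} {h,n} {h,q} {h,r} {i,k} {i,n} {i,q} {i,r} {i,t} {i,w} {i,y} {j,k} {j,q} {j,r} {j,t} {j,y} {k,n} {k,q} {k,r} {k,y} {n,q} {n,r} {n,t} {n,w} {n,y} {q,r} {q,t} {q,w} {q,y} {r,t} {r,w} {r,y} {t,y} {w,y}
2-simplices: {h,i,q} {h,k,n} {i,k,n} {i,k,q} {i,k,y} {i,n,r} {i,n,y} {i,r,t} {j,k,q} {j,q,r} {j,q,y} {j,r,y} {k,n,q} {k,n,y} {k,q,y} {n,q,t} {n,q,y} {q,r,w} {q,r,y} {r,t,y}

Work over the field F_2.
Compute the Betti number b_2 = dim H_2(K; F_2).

b_2=3

n_0=10 n_1=35 n_2=20  [Z2]
∂1: piv[hi,hk,hn,hq,hr,it,iw,iy,jk] rk=9  ker:ik,in,iq,ir,jq,jr,jt,jy,kn,kq,kr,ky,nq,nr,nt,nw,ny,qr,qt,qw,qy,rt,rw,ry,ty,wy
∂2: piv[hiq,hkn,ikn,ikq,iky,inr,iny,irt,jkq,jqr,jqy,jry,knq,kqy,nqt,qrw,rty] rk=17  ker:kny,nqy,qry
b_2=(20−17)−0=3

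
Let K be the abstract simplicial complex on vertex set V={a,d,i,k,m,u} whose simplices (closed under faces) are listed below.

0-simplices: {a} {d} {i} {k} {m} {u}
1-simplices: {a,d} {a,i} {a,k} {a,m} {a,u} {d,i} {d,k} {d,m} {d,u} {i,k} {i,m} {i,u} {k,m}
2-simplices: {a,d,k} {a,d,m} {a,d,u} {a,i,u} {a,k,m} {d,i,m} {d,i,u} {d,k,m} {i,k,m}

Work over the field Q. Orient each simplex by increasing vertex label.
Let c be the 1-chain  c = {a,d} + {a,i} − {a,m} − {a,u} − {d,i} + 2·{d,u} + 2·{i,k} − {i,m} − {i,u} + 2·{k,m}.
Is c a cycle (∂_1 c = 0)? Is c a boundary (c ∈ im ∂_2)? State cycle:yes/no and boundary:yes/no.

n_0=6 n_1=13 n_2=9  [Q]
∂1: piv[ad,ai,ak,am,au] rk=5  ker:di,dk,dm,du,ik,im,iu,km
∂2: piv[adk,adm,adu,aiu,akm,dim,diu,ikm] rk=8  ker:dkm
∂1c = 0
c vs im∂2: reduces to 0 ⇒ boundary

cycle:yes boundary:yes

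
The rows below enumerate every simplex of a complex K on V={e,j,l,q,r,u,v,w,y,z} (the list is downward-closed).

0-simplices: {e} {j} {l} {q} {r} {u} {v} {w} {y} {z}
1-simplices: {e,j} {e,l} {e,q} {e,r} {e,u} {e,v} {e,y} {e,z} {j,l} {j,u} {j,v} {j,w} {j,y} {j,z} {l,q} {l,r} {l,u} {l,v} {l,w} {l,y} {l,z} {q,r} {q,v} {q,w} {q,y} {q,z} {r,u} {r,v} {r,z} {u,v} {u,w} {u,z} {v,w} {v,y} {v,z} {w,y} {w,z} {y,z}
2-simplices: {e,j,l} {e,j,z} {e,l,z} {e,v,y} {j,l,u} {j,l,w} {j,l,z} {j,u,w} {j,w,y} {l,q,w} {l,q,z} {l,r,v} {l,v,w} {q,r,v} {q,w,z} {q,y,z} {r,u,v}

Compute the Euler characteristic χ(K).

n_0=10 n_1=38 n_2=17
χ=+10−38+17=-11

χ(K)=-11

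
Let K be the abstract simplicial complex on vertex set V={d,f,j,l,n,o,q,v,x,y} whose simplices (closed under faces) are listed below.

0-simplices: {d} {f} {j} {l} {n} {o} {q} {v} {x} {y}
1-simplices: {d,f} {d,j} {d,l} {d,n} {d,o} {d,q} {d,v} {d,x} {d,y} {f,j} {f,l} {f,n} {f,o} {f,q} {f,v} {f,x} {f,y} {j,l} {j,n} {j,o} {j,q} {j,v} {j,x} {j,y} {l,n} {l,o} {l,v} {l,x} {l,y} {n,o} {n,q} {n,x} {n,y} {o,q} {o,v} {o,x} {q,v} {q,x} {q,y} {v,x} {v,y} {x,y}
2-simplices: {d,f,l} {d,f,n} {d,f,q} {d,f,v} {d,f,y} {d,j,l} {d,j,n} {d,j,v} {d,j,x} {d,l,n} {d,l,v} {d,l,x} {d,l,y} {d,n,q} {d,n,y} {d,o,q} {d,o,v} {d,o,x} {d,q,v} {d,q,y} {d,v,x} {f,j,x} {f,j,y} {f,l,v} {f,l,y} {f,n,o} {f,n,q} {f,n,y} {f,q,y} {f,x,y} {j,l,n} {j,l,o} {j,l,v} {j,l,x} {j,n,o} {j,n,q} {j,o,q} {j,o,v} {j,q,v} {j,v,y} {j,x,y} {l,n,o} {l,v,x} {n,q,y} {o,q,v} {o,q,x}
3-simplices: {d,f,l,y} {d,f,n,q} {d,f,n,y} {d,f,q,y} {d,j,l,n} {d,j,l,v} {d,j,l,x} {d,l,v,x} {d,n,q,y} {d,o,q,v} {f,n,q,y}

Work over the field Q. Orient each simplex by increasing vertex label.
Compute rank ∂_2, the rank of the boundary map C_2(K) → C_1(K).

n_0=10 n_1=42 n_2=46 n_3=11  [Q]
∂1: piv[df,dj,dl,dn,do,dq,dv,dx,dy] rk=9  ker:fj,fl,fn,fo,fq,fv,fx,fy,jl,jn,jo,jq,jv,jx,jy,ln,lo,lv,lx,ly,no,nq,nx,ny,oq,ov,ox,qv,qx,qy,vx,vy,xy
∂2: piv[dfl,dfn,dfq,dfv,dfy,djl,djn,djv,djx,dln,dlv,dlx,dly,dnq,dny,doq,dov,dox,dqv,dqy,dvx,fjx,fjy,fno,fxy,jlo,jno,jnq,joq,jvy,oqx] rk=31  ker:flv,fly,fnq,fny,fqy,jln,jlv,jlx,jov,jqv,jxy,lno,lvx,nqy,oqv
∂3: piv[dfly,dfnq,dfny,dfqy,djln,djlv,djlx,dlvx,dnqy,doqv] rk=10  ker:fnqy
rk∂_2=31

rank∂_2=31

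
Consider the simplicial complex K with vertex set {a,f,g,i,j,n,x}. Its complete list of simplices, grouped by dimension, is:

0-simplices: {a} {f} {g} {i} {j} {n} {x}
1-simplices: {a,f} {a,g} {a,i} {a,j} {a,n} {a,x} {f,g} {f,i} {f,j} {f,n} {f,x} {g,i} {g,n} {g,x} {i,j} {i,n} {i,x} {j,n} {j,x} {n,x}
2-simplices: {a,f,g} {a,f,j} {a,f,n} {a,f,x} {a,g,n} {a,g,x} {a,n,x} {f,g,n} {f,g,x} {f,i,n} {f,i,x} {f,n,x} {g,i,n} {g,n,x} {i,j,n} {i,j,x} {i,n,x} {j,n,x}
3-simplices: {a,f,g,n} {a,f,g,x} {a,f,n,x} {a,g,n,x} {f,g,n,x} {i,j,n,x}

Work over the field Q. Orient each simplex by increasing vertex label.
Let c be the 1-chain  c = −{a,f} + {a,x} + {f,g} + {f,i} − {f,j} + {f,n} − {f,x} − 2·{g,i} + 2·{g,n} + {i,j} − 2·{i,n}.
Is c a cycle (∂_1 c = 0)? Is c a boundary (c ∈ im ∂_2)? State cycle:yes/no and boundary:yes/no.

cycle:no boundary:no

n_0=7 n_1=20 n_2=18 n_3=6  [Q]
∂1: piv[af,ag,ai,aj,an,ax] rk=6  ker:fg,fi,fj,fn,fx,gi,gn,gx,ij,in,ix,jn,jx,nx
∂2: piv[afg,afj,afn,afx,agn,agx,anx,fin,fix,gin,ijn,ijx] rk=12  ker:fgn,fgx,fnx,gnx,inx,jnx
∂3: piv[afgn,afgx,afnx,agnx,ijnx] rk=5  ker:fgnx
∂1c = −2·{f} + {g} + {n}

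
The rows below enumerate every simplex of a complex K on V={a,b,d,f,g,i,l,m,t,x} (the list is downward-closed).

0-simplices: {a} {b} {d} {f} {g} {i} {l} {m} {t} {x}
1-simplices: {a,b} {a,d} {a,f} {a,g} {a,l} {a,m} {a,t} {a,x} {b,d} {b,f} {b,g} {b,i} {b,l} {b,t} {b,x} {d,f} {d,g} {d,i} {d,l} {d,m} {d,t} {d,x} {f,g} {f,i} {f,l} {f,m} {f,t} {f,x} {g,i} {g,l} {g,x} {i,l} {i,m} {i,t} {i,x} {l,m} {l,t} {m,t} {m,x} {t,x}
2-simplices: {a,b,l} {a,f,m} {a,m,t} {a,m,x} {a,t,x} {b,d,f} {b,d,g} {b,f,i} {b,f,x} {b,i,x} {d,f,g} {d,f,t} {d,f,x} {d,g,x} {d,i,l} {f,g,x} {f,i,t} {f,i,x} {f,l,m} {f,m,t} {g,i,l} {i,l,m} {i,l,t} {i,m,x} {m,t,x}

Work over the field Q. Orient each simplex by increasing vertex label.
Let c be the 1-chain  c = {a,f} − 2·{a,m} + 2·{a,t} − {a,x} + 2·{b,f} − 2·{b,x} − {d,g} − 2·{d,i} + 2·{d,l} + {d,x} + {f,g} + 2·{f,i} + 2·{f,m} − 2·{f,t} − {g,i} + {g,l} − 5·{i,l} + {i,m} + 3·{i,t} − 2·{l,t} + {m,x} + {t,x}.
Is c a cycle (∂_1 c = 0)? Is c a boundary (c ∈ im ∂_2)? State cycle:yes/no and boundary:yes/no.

cycle:yes boundary:yes

n_0=10 n_1=40 n_2=25  [Q]
∂1: piv[ab,ad,af,ag,al,am,at,ax,bi] rk=9  ker:bd,bf,bg,bl,bt,bx,df,dg,di,dl,dm,dt,dx,fg,fi,fl,fm,ft,fx,gi,gl,gx,il,im,it,ix,lm,lt,mt,mx,tx
∂2: piv[abl,afm,amt,amx,atx,bdf,bdg,bfi,bfx,bix,dfg,dft,dfx,dgx,dil,fit,flm,fmt,gil,ilm,ilt,imx] rk=22  ker:fgx,fix,mtx
∂1c = 0
c vs im∂2: reduces to 0 ⇒ boundary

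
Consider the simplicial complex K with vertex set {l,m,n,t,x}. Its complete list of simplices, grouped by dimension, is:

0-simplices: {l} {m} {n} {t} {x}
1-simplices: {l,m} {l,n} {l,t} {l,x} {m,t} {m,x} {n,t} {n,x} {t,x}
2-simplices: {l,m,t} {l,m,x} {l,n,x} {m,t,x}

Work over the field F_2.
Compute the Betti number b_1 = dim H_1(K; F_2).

b_1=1

n_0=5 n_1=9 n_2=4  [Z2]
∂1: piv[lm,ln,lt,lx] rk=4  ker:mt,mx,nt,nx,tx
∂2: piv[lmt,lmx,lnx,mtx] rk=4
b_1=(9−4)−4=1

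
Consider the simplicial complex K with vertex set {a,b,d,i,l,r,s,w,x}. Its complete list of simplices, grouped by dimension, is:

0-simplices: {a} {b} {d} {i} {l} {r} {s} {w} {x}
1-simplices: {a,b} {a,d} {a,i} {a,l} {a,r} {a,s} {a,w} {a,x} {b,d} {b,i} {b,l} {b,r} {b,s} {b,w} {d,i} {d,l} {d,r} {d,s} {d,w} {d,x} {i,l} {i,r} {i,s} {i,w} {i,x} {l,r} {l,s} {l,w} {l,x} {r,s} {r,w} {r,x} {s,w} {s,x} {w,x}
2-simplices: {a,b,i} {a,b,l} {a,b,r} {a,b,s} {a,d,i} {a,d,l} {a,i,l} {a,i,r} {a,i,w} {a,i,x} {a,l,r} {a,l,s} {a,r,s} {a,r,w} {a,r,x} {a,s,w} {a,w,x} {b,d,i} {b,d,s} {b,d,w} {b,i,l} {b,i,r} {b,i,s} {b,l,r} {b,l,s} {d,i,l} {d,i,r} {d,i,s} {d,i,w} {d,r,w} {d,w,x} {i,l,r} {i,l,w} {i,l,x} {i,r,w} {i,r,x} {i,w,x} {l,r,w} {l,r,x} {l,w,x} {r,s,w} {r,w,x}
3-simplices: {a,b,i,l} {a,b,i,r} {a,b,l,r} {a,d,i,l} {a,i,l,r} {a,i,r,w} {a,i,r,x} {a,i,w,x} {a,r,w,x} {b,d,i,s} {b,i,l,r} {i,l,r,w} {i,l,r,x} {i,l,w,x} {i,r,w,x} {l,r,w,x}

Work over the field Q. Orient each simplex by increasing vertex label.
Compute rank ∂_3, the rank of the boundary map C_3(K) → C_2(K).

rank∂_3=13

n_0=9 n_1=35 n_2=42 n_3=16  [Q]
∂1: piv[ab,ad,ai,al,ar,as,aw,ax] rk=8  ker:bd,bi,bl,br,bs,bw,di,dl,dr,ds,dw,dx,il,ir,is,iw,ix,lr,ls,lw,lx,rs,rw,rx,sw,sx,wx
∂2: piv[abi,abl,abr,abs,adi,adl,ail,air,aiw,aix,alr,als,ars,arw,arx,asw,awx,bdi,bds,bdw,bis,dir,diw,dwx,ilw,ilx] rk=26  ker:bil,bir,blr,bls,dil,dis,drw,ilr,irw,irx,iwx,lrw,lrx,lwx,rsw,rwx
∂3: piv[abil,abir,ablr,adil,ailr,airw,airx,aiwx,arwx,bdis,ilrw,ilrx,ilwx] rk=13  ker:bilr,irwx,lrwx
rk∂_3=13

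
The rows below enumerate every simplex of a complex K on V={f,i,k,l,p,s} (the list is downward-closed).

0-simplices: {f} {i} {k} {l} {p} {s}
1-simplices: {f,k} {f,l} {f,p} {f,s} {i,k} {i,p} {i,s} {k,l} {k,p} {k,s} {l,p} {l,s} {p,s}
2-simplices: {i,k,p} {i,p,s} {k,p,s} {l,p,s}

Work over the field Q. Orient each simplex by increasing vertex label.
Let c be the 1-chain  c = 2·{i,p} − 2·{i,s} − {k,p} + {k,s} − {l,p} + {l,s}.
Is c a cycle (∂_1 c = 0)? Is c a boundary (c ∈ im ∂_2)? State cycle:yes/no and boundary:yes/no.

cycle:yes boundary:yes

n_0=6 n_1=13 n_2=4  [Q]
∂1: piv[fk,fl,fp,fs,ik] rk=5  ker:ip,is,kl,kp,ks,lp,ls,ps
∂2: piv[ikp,ips,kps,lps] rk=4
∂1c = 0
c vs im∂2: reduces to 0 ⇒ boundary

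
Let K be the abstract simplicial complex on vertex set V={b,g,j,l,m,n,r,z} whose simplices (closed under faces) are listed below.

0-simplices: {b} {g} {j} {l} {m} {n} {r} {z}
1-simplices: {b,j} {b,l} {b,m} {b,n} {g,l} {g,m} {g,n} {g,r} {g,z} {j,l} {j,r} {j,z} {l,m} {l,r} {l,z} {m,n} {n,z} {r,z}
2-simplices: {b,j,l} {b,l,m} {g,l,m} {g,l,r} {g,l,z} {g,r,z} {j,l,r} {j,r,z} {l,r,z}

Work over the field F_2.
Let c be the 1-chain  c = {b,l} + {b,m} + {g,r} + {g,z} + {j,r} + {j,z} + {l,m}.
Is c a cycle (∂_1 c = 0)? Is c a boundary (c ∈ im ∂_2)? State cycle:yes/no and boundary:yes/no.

n_0=8 n_1=18 n_2=9  [Z2]
∂1: piv[bj,bl,bm,bn,gl,gr,gz] rk=7  ker:gm,gn,jl,jr,jz,lm,lr,lz,mn,nz,rz
∂2: piv[bjl,blm,glm,glr,glz,grz,jlr,jrz] rk=8  ker:lrz
∂1c = 0
c vs im∂2: reduces to 0 ⇒ boundary

cycle:yes boundary:yes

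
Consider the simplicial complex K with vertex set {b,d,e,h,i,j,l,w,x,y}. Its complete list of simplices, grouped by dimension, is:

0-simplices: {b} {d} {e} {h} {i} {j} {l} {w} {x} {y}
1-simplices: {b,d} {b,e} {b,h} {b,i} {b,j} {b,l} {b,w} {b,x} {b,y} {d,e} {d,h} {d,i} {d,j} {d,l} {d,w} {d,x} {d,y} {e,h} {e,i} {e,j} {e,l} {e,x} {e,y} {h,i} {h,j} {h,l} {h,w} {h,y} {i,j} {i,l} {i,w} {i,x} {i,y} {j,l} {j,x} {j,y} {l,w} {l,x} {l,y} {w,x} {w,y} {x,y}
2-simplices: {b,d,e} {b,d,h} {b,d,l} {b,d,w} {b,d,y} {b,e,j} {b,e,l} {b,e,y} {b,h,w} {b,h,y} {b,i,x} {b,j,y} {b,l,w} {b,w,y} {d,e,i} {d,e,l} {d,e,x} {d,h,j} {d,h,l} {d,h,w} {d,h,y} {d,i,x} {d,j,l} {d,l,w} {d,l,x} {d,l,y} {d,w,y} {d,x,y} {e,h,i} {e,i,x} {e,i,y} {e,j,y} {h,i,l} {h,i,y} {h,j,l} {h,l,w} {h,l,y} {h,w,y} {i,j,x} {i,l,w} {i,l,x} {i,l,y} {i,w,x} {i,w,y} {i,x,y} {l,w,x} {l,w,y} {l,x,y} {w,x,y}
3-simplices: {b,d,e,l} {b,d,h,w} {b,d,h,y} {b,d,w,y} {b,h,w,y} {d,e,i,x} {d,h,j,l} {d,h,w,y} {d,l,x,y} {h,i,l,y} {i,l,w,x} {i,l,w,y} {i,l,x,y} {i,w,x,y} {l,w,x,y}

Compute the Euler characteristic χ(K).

χ(K)=2

n_0=10 n_1=42 n_2=49 n_3=15
χ=+10−42+49−15=2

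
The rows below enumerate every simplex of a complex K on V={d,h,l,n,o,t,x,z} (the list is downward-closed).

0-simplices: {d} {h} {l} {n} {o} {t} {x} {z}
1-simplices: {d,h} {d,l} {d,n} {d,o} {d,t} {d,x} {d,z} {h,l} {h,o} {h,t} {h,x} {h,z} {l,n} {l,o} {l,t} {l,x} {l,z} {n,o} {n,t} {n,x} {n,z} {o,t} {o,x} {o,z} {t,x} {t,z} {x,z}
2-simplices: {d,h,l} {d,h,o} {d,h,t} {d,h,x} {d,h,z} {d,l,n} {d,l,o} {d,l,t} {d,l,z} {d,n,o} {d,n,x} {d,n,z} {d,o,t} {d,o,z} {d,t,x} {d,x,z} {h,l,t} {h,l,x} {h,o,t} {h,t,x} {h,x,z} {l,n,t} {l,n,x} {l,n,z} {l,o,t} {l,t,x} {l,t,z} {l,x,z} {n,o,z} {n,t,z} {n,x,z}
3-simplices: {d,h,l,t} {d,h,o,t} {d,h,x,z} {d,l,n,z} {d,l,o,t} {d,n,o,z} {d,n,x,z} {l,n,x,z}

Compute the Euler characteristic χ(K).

χ(K)=4

n_0=8 n_1=27 n_2=31 n_3=8
χ=+8−27+31−8=4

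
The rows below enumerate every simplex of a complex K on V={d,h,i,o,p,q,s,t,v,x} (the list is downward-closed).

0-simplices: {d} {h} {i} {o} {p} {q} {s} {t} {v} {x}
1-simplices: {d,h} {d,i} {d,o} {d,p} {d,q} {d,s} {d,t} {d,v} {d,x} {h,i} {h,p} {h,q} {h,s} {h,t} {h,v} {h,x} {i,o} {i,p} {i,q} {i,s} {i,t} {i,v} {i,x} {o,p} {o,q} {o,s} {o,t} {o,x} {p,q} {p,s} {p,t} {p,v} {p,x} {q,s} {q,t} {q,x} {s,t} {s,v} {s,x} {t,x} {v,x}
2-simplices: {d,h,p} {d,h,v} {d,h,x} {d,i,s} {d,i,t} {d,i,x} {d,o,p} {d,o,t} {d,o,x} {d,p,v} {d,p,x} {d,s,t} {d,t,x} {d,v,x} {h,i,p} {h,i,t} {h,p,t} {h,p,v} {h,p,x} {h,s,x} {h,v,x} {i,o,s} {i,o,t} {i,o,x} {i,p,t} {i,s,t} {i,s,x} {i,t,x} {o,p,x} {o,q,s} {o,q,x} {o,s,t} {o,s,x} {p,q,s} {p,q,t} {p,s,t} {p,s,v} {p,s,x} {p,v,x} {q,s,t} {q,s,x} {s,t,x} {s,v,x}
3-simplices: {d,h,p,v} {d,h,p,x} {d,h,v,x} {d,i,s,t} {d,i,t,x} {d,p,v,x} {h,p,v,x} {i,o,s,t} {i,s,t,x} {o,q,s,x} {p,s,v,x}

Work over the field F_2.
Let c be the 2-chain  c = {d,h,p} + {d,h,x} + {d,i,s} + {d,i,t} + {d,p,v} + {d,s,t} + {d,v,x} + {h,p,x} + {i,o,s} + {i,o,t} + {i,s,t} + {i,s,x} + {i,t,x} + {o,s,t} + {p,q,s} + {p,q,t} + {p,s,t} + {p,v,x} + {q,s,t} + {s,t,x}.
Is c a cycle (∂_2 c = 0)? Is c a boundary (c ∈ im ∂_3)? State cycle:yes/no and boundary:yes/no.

cycle:yes boundary:no

n_0=10 n_1=41 n_2=43 n_3=11  [Z2]
∂1: piv[dh,di,do,dp,dq,ds,dt,dv,dx] rk=9  ker:hi,hp,hq,hs,ht,hv,hx,io,ip,iq,is,it,iv,ix,op,oq,os,ot,ox,pq,ps,pt,pv,px,qs,qt,qx,st,sv,sx,tx,vx
∂2: piv[dhp,dhv,dhx,dis,dit,dix,dop,dot,dox,dpv,dpx,dst,dtx,dvx,hip,hit,hpt,hsx,ios,iot,isx,oqs,oqx,pqs,pqt,pst,psv,psx] rk=28  ker:hpv,hpx,hvx,iox,ipt,ist,itx,opx,ost,osx,pvx,qst,qsx,stx,svx
∂3: piv[dhpv,dhpx,dhvx,dist,ditx,dpvx,iost,istx,oqsx,psvx] rk=10  ker:hpvx
∂2c = 0
c vs im∂3: residual ≠ 0 ⇒ not boundary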